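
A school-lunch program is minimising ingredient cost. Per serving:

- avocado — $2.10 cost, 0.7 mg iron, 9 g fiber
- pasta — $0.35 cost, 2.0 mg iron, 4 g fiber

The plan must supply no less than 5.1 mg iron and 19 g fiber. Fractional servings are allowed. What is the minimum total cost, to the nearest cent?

Compare the cost at each extreme point of the feasible region.
avocado only: max(5.1/0.7, 19/9) = 7.286 servings → $15.30.
pasta only: max(5.1/2.0, 19/4) = 4.75 servings → $1.66.
avocado + pasta with both tight: 1.158 servings and 2.145 servings → $3.18.
Cheapest feasible corner: $1.66.

$1.66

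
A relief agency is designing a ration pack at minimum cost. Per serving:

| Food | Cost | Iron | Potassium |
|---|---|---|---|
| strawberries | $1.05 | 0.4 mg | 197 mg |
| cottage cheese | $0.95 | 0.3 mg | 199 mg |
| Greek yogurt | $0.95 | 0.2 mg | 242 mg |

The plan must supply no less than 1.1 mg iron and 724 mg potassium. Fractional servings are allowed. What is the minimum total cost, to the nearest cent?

This is a tiny linear program; its minimum lies at a vertex of the feasible set. List the vertices and price them.
strawberries only: max(1.1/0.4, 724/197) = 3.675 servings → $3.86.
cottage cheese only: max(1.1/0.3, 724/199) = 3.667 servings → $3.48.
Greek yogurt only: max(1.1/0.2, 724/242) = 5.5 servings → $5.22.
strawberries + cottage cheese with both tight: 0.08293 servings and 3.556 servings → $3.47.
strawberries + Greek yogurt with both tight: 2.115 servings and 1.27 servings → $3.43.
cottage cheese + Greek yogurt: intersection lies outside the first quadrant.
Cheapest feasible corner: $3.43.

$3.43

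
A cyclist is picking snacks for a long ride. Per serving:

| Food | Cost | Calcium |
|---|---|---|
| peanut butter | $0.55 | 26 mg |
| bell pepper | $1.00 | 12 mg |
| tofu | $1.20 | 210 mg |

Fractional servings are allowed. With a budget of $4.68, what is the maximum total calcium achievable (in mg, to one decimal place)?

819.0 mg

Calcium per dollar: tofu 175, peanut butter 47.27, bell pepper 12.
With no serving limits, spend the whole cost allowance on tofu: $4.68 / $1.20 × 210 mg = 819.0 mg.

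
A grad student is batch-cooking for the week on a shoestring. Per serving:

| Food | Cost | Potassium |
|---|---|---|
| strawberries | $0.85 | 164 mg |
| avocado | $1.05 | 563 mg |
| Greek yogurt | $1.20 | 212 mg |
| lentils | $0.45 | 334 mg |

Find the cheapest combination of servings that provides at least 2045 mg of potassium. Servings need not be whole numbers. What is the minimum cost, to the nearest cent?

$2.76

Cost per mg of potassium: lentils $0.0013, avocado $0.0019, strawberries $0.0052, Greek yogurt $0.0057.
With no serving limits, use only lentils: 2045 mg / 334 mg = 6.123 servings × $0.45 = $2.76.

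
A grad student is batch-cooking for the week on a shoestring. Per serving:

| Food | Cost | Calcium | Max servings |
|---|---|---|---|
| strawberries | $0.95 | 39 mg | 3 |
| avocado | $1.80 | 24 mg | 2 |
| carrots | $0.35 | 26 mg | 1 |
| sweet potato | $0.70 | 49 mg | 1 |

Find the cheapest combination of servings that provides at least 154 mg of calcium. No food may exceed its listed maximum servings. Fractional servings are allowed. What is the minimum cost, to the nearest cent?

Cost per mg of calcium: carrots $0.0135, sweet potato $0.0143, strawberries $0.0244, avocado $0.0750.
Take 1 serving of carrots: +26.0 mg calcium for $0.35 (total $0.35, still need 128.0 mg).
Take 1 serving of sweet potato: +49.0 mg calcium for $0.70 (total $1.05, still need 79.0 mg).
Take 2.026 servings of strawberries: +79.0 mg calcium for $1.92 (total $2.97, still need 0.0 mg).
Greedy by cheapest-per-mg is optimal for a single linear constraint, so the minimum cost is $2.97.

$2.97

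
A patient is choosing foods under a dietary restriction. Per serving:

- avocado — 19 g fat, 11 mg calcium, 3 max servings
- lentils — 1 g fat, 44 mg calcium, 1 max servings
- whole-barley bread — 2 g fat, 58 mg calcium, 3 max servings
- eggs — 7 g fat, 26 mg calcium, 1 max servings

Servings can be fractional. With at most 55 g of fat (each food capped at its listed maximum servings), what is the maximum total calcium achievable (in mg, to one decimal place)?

267.7 mg

Calcium per g fat: lentils 44, whole-barley bread 29, eggs 3.714, avocado 0.5789.
Take 1 serving of lentils: uses 1 g fat, +44.0 mg calcium (running total 44.0 mg).
Take 3 servings of whole-barley bread: uses 6 g fat, +174.0 mg calcium (running total 218.0 mg).
Take 1 serving of eggs: uses 7 g fat, +26.0 mg calcium (running total 244.0 mg).
Take 2.158 servings of avocado: uses 41 g fat, +23.7 mg calcium (running total 267.7 mg).
Greedy by best ratio exhausts the fat allowance optimally: 267.7 mg.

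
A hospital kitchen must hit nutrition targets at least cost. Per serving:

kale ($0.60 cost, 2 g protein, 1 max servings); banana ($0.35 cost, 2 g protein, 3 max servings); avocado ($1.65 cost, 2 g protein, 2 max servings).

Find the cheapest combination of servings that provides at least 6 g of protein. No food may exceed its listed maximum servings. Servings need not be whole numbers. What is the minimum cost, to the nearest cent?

$1.05

Cost per g of protein: banana $0.1750, kale $0.3000, avocado $0.8250.
Take 3 servings of banana: +6.0 g protein for $1.05 (total $1.05, still need 0.0 g).
Greedy by cheapest-per-g is optimal for a single linear constraint, so the minimum cost is $1.05.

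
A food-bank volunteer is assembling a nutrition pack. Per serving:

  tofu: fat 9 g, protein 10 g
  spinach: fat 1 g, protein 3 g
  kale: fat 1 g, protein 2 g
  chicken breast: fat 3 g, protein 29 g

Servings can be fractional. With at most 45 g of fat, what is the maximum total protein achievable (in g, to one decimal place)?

Protein per g fat: chicken breast 9.667, spinach 3, kale 2, tofu 1.111.
With no serving limits, spend the whole fat allowance on chicken breast: 45 g / 3 g × 29 g = 435.0 g.

435.0 g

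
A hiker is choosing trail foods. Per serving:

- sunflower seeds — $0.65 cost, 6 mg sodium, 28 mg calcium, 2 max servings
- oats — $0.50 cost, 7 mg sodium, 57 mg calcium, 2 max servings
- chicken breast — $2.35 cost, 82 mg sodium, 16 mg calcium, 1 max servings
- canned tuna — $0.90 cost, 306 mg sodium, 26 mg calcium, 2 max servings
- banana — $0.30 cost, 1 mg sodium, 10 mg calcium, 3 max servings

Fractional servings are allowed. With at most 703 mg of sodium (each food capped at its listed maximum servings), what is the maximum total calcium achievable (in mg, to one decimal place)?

266.3 mg

Calcium per mg sodium: banana 10, oats 8.143, sunflower seeds 4.667, chicken breast 0.1951, canned tuna 0.08497.
Take 3 servings of banana: uses 3 mg sodium, +30.0 mg calcium (running total 30.0 mg).
Take 2 servings of oats: uses 14 mg sodium, +114.0 mg calcium (running total 144.0 mg).
Take 2 servings of sunflower seeds: uses 12 mg sodium, +56.0 mg calcium (running total 200.0 mg).
Take 1 serving of chicken breast: uses 82 mg sodium, +16.0 mg calcium (running total 216.0 mg).
Take 1.935 servings of canned tuna: uses 592 mg sodium, +50.3 mg calcium (running total 266.3 mg).
Filling greedily by calcium-per-mg sodium is optimal for one linear limit, giving 266.3 mg.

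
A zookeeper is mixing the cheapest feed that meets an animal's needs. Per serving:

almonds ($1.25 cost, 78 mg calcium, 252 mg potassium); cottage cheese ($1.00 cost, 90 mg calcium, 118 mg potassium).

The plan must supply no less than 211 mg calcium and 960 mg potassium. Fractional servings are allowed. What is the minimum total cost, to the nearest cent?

An LP optimum is at a vertex; with two nutrient constraints at most two foods are used. Check each candidate.
almonds only: max(211/78, 960/252) = 3.81 servings → $4.76.
cottage cheese only: max(211/90, 960/118) = 8.136 servings → $8.14.
almonds + cottage cheese: intersection lies outside the first quadrant.
The minimum over all feasible corners is $4.76.

$4.76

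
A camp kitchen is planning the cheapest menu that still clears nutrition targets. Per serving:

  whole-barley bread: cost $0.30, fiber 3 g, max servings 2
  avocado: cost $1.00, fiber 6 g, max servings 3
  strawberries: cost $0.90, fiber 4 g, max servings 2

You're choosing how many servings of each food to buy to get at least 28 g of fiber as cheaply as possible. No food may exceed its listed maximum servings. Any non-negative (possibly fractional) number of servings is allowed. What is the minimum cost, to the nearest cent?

$4.50

Cost per g of fiber: whole-barley bread $0.1000, avocado $0.1667, strawberries $0.2250.
Take 2 servings of whole-barley bread: +6.0 g fiber for $0.60 (total $0.60, still need 22.0 g).
Take 3 servings of avocado: +18.0 g fiber for $3.00 (total $3.60, still need 4.0 g).
Take 1 serving of strawberries: +4.0 g fiber for $0.90 (total $4.50, still need 0.0 g).
Greedy by cheapest-per-g is optimal for a single linear constraint, so the minimum cost is $4.50.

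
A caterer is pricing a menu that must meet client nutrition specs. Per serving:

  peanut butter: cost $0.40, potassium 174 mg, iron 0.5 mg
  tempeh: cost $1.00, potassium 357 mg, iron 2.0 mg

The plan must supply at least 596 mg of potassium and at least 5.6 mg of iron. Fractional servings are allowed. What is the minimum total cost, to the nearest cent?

$2.80

A basic optimal solution has at most two foods positive. Try each food alone and each pair with both targets met exactly.
peanut butter only: max(596/174, 5.6/0.5) = 11.2 servings → $4.48.
tempeh only: max(596/357, 5.6/2.0) = 2.8 servings → $2.80.
peanut butter + tempeh: the both-tight solution has a negative serving — not a feasible corner.
The minimum over all feasible corners is $2.80.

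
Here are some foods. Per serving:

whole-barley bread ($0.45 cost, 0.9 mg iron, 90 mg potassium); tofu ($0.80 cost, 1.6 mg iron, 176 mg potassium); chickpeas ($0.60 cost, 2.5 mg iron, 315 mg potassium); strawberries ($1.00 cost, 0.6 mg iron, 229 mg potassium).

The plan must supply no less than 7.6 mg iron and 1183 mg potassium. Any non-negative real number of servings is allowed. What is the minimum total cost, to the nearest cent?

Compare the cost at each extreme point of the feasible region.
whole-barley bread only: max(7.6/0.9, 1183/90) = 13.14 servings → $5.92.
tofu only: max(7.6/1.6, 1183/176) = 6.722 servings → $5.38.
chickpeas only: max(7.6/2.5, 1183/315) = 3.756 servings → $2.25.
strawberries only: max(7.6/0.6, 1183/229) = 12.67 servings → $12.67.
whole-barley bread + tofu with both targets exact would need a negative amount; discard.
whole-barley bread + chickpeas with both targets exact would need a negative amount; discard.
whole-barley bread + strawberries with both tight: 6.776 servings and 2.503 servings → $5.55.
tofu + chickpeas with both targets exact would need a negative amount; discard.
tofu + strawberries with both tight: 3.952 servings and 2.129 servings → $5.29.
chickpeas + strawberries with both tight: 2.687 servings and 1.469 servings → $3.08.
So the least-cost plan costs $2.25.

$2.25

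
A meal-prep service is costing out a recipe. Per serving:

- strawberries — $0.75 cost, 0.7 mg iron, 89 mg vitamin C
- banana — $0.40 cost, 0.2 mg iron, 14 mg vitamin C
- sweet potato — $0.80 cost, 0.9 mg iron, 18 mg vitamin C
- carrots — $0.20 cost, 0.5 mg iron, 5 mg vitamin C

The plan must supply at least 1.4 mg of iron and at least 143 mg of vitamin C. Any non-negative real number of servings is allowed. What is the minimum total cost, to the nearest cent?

$1.30

With two linear requirements the optimum uses one or two foods; enumerate the corners.
strawberries only: max(1.4/0.7, 143/89) = 2 servings → $1.50.
banana only: max(1.4/0.2, 143/14) = 10.21 servings → $4.09.
sweet potato only: max(1.4/0.9, 143/18) = 7.944 servings → $6.36.
carrots only: max(1.4/0.5, 143/5) = 28.6 servings → $5.72.
strawberries + banana with both tight: 1.125 servings and 3.062 servings → $2.07.
strawberries + sweet potato with both tight: 1.533 servings and 0.363 servings → $1.44.
strawberries + carrots with both tight: 1.573 servings and 0.5976 servings → $1.30.
banana + sweet potato: intersection lies outside the first quadrant.
banana + carrots with both targets exact would need a negative amount; discard.
sweet potato + carrots with both targets exact would need a negative amount; discard.
Cheapest feasible corner: $1.30.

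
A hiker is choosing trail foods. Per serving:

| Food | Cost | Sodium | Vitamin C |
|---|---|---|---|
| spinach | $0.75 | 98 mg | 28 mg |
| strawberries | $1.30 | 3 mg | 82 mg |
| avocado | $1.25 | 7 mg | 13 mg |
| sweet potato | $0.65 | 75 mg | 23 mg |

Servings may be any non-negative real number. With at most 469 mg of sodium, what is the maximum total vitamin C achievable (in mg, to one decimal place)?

12819.3 mg

Vitamin C per mg sodium: strawberries 27.33, avocado 1.857, sweet potato 0.3067, spinach 0.2857.
With no serving limits, spend the whole sodium allowance on strawberries: 469 mg / 3 mg × 82 mg = 12819.3 mg.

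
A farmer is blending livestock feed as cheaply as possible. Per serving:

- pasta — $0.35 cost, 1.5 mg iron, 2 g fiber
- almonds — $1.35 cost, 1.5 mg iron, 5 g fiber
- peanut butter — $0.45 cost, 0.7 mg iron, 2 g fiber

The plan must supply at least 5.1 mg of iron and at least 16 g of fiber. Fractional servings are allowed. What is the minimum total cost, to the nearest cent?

This is a tiny linear program; its minimum lies at a vertex of the feasible set. List the vertices and price them.
pasta only: max(5.1/1.5, 16/2) = 8 servings → $2.80.
almonds only: max(5.1/1.5, 16/5) = 3.4 servings → $4.59.
peanut butter only: max(5.1/0.7, 16/2) = 8 servings → $3.60.
pasta + almonds with both tight: 0.3333 servings and 3.067 servings → $4.26.
pasta + peanut butter: intersection lies outside the first quadrant.
almonds + peanut butter with both tight: 2 servings and 3 servings → $4.05.
So the least-cost plan costs $2.80.

$2.80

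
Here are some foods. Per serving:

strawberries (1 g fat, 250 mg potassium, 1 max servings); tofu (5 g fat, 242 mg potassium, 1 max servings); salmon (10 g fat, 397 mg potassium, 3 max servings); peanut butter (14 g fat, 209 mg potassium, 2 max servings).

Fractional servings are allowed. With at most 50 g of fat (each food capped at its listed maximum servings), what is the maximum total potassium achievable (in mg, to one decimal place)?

Potassium per g fat: strawberries 250, tofu 48.4, salmon 39.7, peanut butter 14.93.
Take 1 serving of strawberries: uses 1 g fat, +250.0 mg potassium (running total 250.0 mg).
Take 1 serving of tofu: uses 5 g fat, +242.0 mg potassium (running total 492.0 mg).
Take 3 servings of salmon: uses 30 g fat, +1191.0 mg potassium (running total 1683.0 mg).
Take 1 serving of peanut butter: uses 14 g fat, +209.0 mg potassium (running total 1892.0 mg).
Greedy by best ratio exhausts the fat allowance optimally: 1892.0 mg.

1892.0 mg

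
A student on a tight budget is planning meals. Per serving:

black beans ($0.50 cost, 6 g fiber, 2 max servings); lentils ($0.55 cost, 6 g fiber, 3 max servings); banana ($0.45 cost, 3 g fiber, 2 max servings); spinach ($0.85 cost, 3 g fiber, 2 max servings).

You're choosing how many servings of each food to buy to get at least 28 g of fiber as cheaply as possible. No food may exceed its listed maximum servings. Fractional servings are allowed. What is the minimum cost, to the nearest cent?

$2.47

Cost per g of fiber: black beans $0.0833, lentils $0.0917, banana $0.1500, spinach $0.2833.
Take 2 servings of black beans: +12.0 g fiber for $1.00 (total $1.00, still need 16.0 g).
Take 2.667 servings of lentils: +16.0 g fiber for $1.47 (total $2.47, still need 0.0 g).
Greedy by cheapest-per-g is optimal for a single linear constraint, so the minimum cost is $2.47.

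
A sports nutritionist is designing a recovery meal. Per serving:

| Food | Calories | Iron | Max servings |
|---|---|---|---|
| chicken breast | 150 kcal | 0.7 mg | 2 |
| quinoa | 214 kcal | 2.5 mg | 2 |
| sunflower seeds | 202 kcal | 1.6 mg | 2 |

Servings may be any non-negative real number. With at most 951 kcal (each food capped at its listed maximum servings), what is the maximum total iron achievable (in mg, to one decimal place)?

Iron per kcal: quinoa 0.01168, sunflower seeds 0.007921, chicken breast 0.004667.
Take 2 servings of quinoa: uses 428 kcal, +5.0 mg iron (running total 5.0 mg).
Take 2 servings of sunflower seeds: uses 404 kcal, +3.2 mg iron (running total 8.2 mg).
Take 0.7933 servings of chicken breast: uses 119 kcal, +0.6 mg iron (running total 8.8 mg).
Filling greedily by iron-per-kcal is optimal for one linear limit, giving 8.8 mg.

8.8 mg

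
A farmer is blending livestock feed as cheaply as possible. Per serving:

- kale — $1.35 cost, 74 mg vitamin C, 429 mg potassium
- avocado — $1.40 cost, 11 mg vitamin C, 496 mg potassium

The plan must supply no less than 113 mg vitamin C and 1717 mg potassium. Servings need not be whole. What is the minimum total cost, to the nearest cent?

At the optimum either one food covers both requirements or two foods hit both targets exactly; no other combination can be cheaper.
kale only: max(113/74, 1717/429) = 4.002 servings → $5.40.
avocado only: max(113/11, 1717/496) = 10.27 servings → $14.38.
kale + avocado with both tight: 1.162 servings and 2.457 servings → $5.01.
Cheapest feasible corner: $5.01.

$5.01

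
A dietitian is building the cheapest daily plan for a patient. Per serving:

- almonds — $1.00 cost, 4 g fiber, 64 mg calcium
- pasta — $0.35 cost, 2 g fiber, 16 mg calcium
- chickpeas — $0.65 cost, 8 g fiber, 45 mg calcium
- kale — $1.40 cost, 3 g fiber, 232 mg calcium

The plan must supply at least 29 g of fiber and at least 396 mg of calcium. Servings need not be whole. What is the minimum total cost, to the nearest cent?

$3.61

The cheapest plan sits at a corner of the feasible region — with two constraints it uses at most two foods.
almonds only: max(29/4, 396/64) = 7.25 servings → $7.25.
pasta only: max(29/2, 396/16) = 24.75 servings → $8.66.
chickpeas only: max(29/8, 396/45) = 8.8 servings → $5.72.
kale only: max(29/3, 396/232) = 9.667 servings → $13.53.
almonds + pasta with both tight: 5.125 servings and 4.25 servings → $6.61.
almonds + chickpeas with both tight: 5.611 servings and 0.8193 servings → $6.14.
almonds + kale with both targets exact would need a negative amount; discard.
pasta + chickpeas: the both-tight solution has a negative serving — not a feasible corner.
pasta + kale with both tight: 13.32 servings and 0.7885 servings → $5.76.
chickpeas + kale with both tight: 3.219 servings and 1.083 servings → $3.61.
The minimum over all feasible corners is $3.61.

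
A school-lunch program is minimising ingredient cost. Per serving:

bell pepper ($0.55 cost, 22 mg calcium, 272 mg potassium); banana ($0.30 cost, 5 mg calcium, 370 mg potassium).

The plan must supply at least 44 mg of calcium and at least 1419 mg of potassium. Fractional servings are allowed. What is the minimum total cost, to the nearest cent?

$1.60

Minimising a linear cost over {calcium ≥ 44, potassium ≥ 1419, servings ≥ 0} — the optimum is at a vertex, using one or two foods.
bell pepper only: max(44/22, 1419/272) = 5.217 servings → $2.87.
banana only: max(44/5, 1419/370) = 8.8 servings → $2.64.
bell pepper + banana with both tight: 1.355 servings and 2.839 servings → $1.60.
The minimum over all feasible corners is $1.60.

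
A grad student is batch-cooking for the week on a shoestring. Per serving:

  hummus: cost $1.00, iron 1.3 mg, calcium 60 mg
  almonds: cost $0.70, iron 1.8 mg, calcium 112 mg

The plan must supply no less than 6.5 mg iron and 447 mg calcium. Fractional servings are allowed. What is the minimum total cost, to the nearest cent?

$2.79

This is a tiny linear program; its minimum lies at a vertex of the feasible set. List the vertices and price them.
hummus only: max(6.5/1.3, 447/60) = 7.45 servings → $7.45.
almonds only: max(6.5/1.8, 447/112) = 3.991 servings → $2.79.
hummus + almonds with both targets exact would need a negative amount; discard.
The minimum over all feasible corners is $2.79.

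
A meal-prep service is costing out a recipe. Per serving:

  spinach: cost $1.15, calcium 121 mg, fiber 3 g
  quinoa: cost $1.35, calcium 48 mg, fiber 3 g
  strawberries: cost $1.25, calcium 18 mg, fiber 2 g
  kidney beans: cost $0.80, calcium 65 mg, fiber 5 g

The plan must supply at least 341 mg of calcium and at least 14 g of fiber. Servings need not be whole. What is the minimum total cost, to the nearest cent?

$3.54

Two binding constraints pin down two serving amounts, so the optimal mix uses at most two foods. The candidates are each food alone (scaled to the tighter of calcium/fiber) and each pair with both constraints tight.
spinach only: max(341/121, 14/3) = 4.667 servings → $5.37.
quinoa only: max(341/48, 14/3) = 7.104 servings → $9.59.
strawberries only: max(341/18, 14/2) = 18.94 servings → $23.68.
kidney beans only: max(341/65, 14/5) = 5.246 servings → $4.20.
spinach + quinoa with both tight: 1.603 servings and 3.064 servings → $5.98.
spinach + strawberries with both tight: 2.287 servings and 3.569 servings → $7.09.
spinach + kidney beans with both tight: 1.939 servings and 1.637 servings → $3.54.
quinoa + strawberries with both targets exact would need a negative amount; discard.
quinoa + kidney beans with both targets exact would need a negative amount; discard.
strawberries + kidney beans: the both-tight solution has a negative serving — not a feasible corner.
So the least-cost plan costs $3.54.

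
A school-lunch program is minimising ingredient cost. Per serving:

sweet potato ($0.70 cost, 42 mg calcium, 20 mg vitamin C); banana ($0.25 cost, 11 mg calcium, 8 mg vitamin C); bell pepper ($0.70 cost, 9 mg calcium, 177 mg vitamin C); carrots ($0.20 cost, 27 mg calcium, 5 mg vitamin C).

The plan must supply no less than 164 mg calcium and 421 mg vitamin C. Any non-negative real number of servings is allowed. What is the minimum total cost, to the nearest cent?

This is a tiny linear program; its minimum lies at a vertex of the feasible set. List the vertices and price them.
sweet potato only: max(164/42, 421/20) = 21.05 servings → $14.73.
banana only: max(164/11, 421/8) = 52.62 servings → $13.16.
bell pepper only: max(164/9, 421/177) = 18.22 servings → $12.76.
carrots only: max(164/27, 421/5) = 84.2 servings → $16.84.
sweet potato + banana: the both-tight solution has a negative serving — not a feasible corner.
sweet potato + bell pepper with both tight: 3.479 servings and 1.985 servings → $3.83.
sweet potato + carrots with both targets exact would need a negative amount; discard.
banana + bell pepper with both tight: 13.46 servings and 1.77 servings → $4.60.
banana + carrots with both targets exact would need a negative amount; discard.
bell pepper + carrots with both tight: 2.228 servings and 5.331 servings → $2.63.
The minimum over all feasible corners is $2.63.

$2.63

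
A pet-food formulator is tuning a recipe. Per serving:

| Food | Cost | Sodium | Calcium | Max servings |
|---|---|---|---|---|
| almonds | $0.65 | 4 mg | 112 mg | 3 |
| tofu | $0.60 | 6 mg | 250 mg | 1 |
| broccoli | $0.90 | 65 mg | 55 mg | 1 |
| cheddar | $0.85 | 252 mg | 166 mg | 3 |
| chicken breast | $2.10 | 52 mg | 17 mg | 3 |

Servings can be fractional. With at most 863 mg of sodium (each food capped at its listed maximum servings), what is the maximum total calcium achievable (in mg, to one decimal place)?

Calcium per mg sodium: tofu 41.67, almonds 28, broccoli 0.8462, cheddar 0.6587, chicken breast 0.3269.
Take 1 serving of tofu: uses 6 mg sodium, +250.0 mg calcium (running total 250.0 mg).
Take 3 servings of almonds: uses 12 mg sodium, +336.0 mg calcium (running total 586.0 mg).
Take 1 serving of broccoli: uses 65 mg sodium, +55.0 mg calcium (running total 641.0 mg).
Take 3 servings of cheddar: uses 756 mg sodium, +498.0 mg calcium (running total 1139.0 mg).
Take 0.4615 servings of chicken breast: uses 24 mg sodium, +7.8 mg calcium (running total 1146.8 mg).
Greedy by best ratio exhausts the sodium allowance optimally: 1146.8 mg.

1146.8 mg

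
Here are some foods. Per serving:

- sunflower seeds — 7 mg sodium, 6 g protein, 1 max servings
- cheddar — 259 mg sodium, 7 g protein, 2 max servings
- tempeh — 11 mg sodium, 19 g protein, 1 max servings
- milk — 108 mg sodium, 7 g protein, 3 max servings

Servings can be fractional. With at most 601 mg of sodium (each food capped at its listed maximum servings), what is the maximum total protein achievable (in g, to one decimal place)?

Protein per mg sodium: tempeh 1.727, sunflower seeds 0.8571, milk 0.06481, cheddar 0.02703.
Take 1 serving of tempeh: uses 11 mg sodium, +19.0 g protein (running total 19.0 g).
Take 1 serving of sunflower seeds: uses 7 mg sodium, +6.0 g protein (running total 25.0 g).
Take 3 servings of milk: uses 324 mg sodium, +21.0 g protein (running total 46.0 g).
Take 1 serving of cheddar: uses 259 mg sodium, +7.0 g protein (running total 53.0 g).
Filling greedily by protein-per-mg sodium is optimal for one linear limit, giving 53.0 g.

53.0 g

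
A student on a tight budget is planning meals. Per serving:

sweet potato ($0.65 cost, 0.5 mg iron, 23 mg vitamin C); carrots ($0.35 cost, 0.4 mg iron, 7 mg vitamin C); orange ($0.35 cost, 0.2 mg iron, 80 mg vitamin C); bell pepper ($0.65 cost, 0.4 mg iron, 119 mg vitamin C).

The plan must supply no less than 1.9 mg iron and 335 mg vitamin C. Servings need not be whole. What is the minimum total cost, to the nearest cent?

$2.35

Two binding constraints pin down two serving amounts, so the optimal mix uses at most two foods. The candidates are each food alone (scaled to the tighter of iron/vitamin C) and each pair with both constraints tight.
sweet potato only: max(1.9/0.5, 335/23) = 14.57 servings → $9.47.
carrots only: max(1.9/0.4, 335/7) = 47.86 servings → $16.75.
orange only: max(1.9/0.2, 335/80) = 9.5 servings → $3.33.
bell pepper only: max(1.9/0.4, 335/119) = 4.75 servings → $3.09.
sweet potato + carrots: the both-tight solution has a negative serving — not a feasible corner.
sweet potato + orange with both tight: 2.401 servings and 3.497 servings → $2.78.
sweet potato + bell pepper with both tight: 1.831 servings and 2.461 servings → $2.79.
carrots + orange with both tight: 2.778 servings and 3.944 servings → $2.35.
carrots + bell pepper with both tight: 2.056 servings and 2.694 servings → $2.47.
orange + bell pepper: the both-tight solution has a negative serving — not a feasible corner.
The minimum over all feasible corners is $2.35.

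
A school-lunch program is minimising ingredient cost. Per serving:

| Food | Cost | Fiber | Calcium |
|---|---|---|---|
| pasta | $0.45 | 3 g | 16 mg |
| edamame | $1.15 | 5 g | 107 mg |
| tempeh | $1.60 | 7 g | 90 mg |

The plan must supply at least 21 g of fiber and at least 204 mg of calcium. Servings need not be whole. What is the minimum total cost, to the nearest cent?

$3.61

Minimising a linear cost over {fiber ≥ 21, calcium ≥ 204, servings ≥ 0} — the optimum is at a vertex, using one or two foods.
pasta only: max(21/3, 204/16) = 12.75 servings → $5.74.
edamame only: max(21/5, 204/107) = 4.2 servings → $4.83.
tempeh only: max(21/7, 204/90) = 3 servings → $4.80.
pasta + edamame with both tight: 5.091 servings and 1.145 servings → $3.61.
pasta + tempeh with both tight: 2.924 servings and 1.747 servings → $4.11.
edamame + tempeh: the both-tight solution has a negative serving — not a feasible corner.
Cheapest feasible corner: $3.61.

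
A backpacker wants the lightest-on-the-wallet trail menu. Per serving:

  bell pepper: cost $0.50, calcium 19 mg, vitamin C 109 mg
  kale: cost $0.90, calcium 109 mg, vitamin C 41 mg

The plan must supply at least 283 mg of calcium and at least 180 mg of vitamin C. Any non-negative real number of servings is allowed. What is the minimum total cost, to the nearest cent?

$2.58

bell pepper only: max(283/19, 180/109) = 14.89 servings → $7.45.
kale only: max(283/109, 180/41) = 4.39 servings → $3.95.
bell pepper + kale with both tight: 0.7221 servings and 2.47 servings → $2.58.
Cheapest feasible corner: $2.58.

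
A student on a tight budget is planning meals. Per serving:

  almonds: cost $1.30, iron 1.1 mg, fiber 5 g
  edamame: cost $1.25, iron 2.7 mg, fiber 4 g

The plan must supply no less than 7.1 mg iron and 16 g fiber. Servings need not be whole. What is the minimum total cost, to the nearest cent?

For a min-cost LP with two ≥-constraints, a basic feasible solution has at most two positive variables.
almonds only: max(7.1/1.1, 16/5) = 6.455 servings → $8.39.
edamame only: max(7.1/2.7, 16/4) = 4 servings → $5.00.
almonds + edamame with both tight: 1.626 servings and 1.967 servings → $4.57.
So the least-cost plan costs $4.57.

$4.57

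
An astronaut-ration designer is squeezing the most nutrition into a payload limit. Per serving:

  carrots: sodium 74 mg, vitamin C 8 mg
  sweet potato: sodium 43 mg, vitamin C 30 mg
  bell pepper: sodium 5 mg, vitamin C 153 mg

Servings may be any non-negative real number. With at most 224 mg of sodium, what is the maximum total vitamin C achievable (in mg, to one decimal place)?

6854.4 mg

Vitamin C per mg sodium: bell pepper 30.6, sweet potato 0.6977, carrots 0.1081.
With no serving limits, spend the whole sodium allowance on bell pepper: 224 mg / 5 mg × 153 mg = 6854.4 mg.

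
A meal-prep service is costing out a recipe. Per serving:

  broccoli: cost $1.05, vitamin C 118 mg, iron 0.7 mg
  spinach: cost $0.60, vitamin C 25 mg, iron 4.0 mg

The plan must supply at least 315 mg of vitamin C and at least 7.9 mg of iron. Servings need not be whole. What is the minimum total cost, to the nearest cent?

$3.39

Two binding constraints pin down two serving amounts, so the optimal mix uses at most two foods. The candidates are each food alone (scaled to the tighter of vitamin C/iron) and each pair with both constraints tight.
broccoli only: max(315/118, 7.9/0.7) = 11.29 servings → $11.85.
spinach only: max(315/25, 7.9/4.0) = 12.6 servings → $7.56.
broccoli + spinach with both tight: 2.338 servings and 1.566 servings → $3.39.
So the least-cost plan costs $3.39.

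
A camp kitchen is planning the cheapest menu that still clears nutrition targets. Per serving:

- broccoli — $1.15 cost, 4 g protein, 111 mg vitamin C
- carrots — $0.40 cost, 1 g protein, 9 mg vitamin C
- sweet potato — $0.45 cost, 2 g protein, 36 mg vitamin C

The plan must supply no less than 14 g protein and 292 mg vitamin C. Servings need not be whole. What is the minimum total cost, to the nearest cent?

$3.41

At the optimum either one food covers both requirements or two foods hit both targets exactly; no other combination can be cheaper.
broccoli only: max(14/4, 292/111) = 3.5 servings → $4.03.
carrots only: max(14/1, 292/9) = 32.44 servings → $12.98.
sweet potato only: max(14/2, 292/36) = 8.111 servings → $3.65.
broccoli + carrots with both tight: 2.213 servings and 5.147 servings → $4.60.
broccoli + sweet potato with both tight: 1.026 servings and 4.949 servings → $3.41.
carrots + sweet potato: intersection lies outside the first quadrant.
Cheapest feasible corner: $3.41.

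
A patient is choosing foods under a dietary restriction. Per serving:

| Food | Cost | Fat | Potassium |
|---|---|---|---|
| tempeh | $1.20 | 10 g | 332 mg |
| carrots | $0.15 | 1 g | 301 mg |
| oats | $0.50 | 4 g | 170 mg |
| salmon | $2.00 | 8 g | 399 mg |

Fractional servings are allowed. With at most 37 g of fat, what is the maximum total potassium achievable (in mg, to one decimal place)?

11137.0 mg

Potassium per g fat: carrots 301, salmon 49.88, oats 42.5, tempeh 33.2.
With no serving limits, spend the whole fat allowance on carrots: 37 g / 1 g × 301 mg = 11137.0 mg.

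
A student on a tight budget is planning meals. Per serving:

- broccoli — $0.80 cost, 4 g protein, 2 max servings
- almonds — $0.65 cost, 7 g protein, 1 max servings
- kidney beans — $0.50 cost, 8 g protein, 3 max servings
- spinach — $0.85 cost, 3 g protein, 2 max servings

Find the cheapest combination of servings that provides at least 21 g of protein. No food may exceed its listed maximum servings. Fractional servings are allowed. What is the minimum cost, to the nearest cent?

Cost per g of protein: kidney beans $0.0625, almonds $0.0929, broccoli $0.2000, spinach $0.2833.
Take 2.625 servings of kidney beans: +21.0 g protein for $1.31 (total $1.31, still need 0.0 g).
Greedy by cheapest-per-g is optimal for a single linear constraint, so the minimum cost is $1.31.

$1.31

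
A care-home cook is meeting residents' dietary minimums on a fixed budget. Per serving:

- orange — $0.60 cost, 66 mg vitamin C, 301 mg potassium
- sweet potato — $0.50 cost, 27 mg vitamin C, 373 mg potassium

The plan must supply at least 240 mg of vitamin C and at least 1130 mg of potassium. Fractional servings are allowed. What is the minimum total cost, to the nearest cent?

$2.22

This is a tiny linear program; its minimum lies at a vertex of the feasible set. List the vertices and price them.
orange only: max(240/66, 1130/301) = 3.754 servings → $2.25.
sweet potato only: max(240/27, 1130/373) = 8.889 servings → $4.44.
orange + sweet potato with both tight: 3.578 servings and 0.1419 servings → $2.22.
Cheapest feasible corner: $2.22.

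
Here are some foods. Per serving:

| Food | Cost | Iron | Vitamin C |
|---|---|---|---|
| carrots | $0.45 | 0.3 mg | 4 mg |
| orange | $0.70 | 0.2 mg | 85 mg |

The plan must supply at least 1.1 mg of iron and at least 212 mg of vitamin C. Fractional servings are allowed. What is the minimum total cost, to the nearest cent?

A basic optimal solution has at most two foods positive. Try each food alone and each pair with both targets met exactly.
carrots only: max(1.1/0.3, 212/4) = 53 servings → $23.85.
orange only: max(1.1/0.2, 212/85) = 5.5 servings → $3.85.
carrots + orange with both tight: 2.069 servings and 2.397 servings → $2.61.
The minimum over all feasible corners is $2.61.

$2.61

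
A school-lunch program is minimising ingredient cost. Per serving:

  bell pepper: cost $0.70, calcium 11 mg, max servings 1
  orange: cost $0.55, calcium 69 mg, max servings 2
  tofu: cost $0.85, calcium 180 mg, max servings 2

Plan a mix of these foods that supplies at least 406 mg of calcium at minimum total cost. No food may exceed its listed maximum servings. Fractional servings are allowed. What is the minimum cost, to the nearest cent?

$2.07

Cost per mg of calcium: tofu $0.0047, orange $0.0080, bell pepper $0.0636.
Take 2 servings of tofu: +360.0 mg calcium for $1.70 (total $1.70, still need 46.0 mg).
Take 0.6667 servings of orange: +46.0 mg calcium for $0.37 (total $2.07, still need 0.0 mg).
Greedy by cheapest-per-mg is optimal for a single linear constraint, so the minimum cost is $2.07.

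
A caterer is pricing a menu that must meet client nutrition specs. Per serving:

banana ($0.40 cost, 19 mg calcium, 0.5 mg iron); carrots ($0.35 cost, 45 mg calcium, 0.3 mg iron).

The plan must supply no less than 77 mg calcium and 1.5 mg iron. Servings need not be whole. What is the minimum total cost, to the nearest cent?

Two binding constraints pin down two serving amounts, so the optimal mix uses at most two foods. The candidates are each food alone (scaled to the tighter of calcium/iron) and each pair with both constraints tight.
banana only: max(77/19, 1.5/0.5) = 4.053 servings → $1.62.
carrots only: max(77/45, 1.5/0.3) = 5 servings → $1.75.
banana + carrots with both tight: 2.643 servings and 0.5952 servings → $1.27.
So the least-cost plan costs $1.27.

$1.27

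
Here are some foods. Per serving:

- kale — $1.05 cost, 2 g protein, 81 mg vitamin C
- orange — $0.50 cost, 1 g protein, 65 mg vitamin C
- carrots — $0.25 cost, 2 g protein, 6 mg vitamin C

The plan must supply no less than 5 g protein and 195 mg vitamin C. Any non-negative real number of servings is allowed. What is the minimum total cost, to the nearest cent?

$1.71

Compare the cost at each extreme point of the feasible region.
kale only: max(5/2, 195/81) = 2.5 servings → $2.62.
orange only: max(5/1, 195/65) = 5 servings → $2.50.
carrots only: max(5/2, 195/6) = 32.5 servings → $8.12.
kale + orange: intersection lies outside the first quadrant.
kale + carrots with both tight: 2.4 servings and 0.1 servings → $2.54.
orange + carrots with both tight: 2.903 servings and 1.048 servings → $1.71.
So the least-cost plan costs $1.71.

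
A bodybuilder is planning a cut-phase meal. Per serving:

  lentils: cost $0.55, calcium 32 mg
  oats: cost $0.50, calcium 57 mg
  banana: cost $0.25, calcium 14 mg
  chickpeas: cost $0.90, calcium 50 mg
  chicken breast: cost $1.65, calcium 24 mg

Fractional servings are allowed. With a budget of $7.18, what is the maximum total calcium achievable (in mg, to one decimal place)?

Calcium per dollar: oats 114, lentils 58.18, banana 56, chickpeas 55.56, chicken breast 14.55.
With no serving limits, spend the whole cost allowance on oats: $7.18 / $0.50 × 57 mg = 818.5 mg.

818.5 mg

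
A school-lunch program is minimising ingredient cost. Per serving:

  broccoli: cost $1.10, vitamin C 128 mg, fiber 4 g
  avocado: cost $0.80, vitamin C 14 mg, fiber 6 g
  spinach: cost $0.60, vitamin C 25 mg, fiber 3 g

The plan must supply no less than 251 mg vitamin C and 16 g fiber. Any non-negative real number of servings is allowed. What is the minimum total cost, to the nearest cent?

With two linear requirements the optimum uses one or two foods; enumerate the corners.
broccoli only: max(251/128, 16/4) = 4 servings → $4.40.
avocado only: max(251/14, 16/6) = 17.93 servings → $14.34.
spinach only: max(251/25, 16/3) = 10.04 servings → $6.02.
broccoli + avocado with both tight: 1.801 servings and 1.466 servings → $3.15.
broccoli + spinach with both tight: 1.243 servings and 3.676 servings → $3.57.
avocado + spinach: intersection lies outside the first quadrant.
The minimum over all feasible corners is $3.15.

$3.15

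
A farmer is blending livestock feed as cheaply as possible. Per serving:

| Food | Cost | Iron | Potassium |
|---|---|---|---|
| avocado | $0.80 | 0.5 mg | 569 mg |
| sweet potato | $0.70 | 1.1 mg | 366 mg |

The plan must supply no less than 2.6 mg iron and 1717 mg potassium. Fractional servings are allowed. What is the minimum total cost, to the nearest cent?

A basic optimal solution has at most two foods positive. Try each food alone and each pair with both targets met exactly.
avocado only: max(2.6/0.5, 1717/569) = 5.2 servings → $4.16.
sweet potato only: max(2.6/1.1, 1717/366) = 4.691 servings → $3.28.
avocado + sweet potato with both tight: 2.116 servings and 1.402 servings → $2.67.
So the least-cost plan costs $2.67.

$2.67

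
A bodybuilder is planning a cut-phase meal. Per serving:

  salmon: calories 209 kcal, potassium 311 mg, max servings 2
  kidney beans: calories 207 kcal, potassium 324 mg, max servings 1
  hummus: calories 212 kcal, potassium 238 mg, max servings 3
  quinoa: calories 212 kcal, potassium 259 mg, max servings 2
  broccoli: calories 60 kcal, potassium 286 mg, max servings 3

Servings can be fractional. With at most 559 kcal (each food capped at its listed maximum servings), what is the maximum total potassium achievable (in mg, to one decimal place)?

Potassium per kcal: broccoli 4.767, kidney beans 1.565, salmon 1.488, quinoa 1.222, hummus 1.123.
Take 3 servings of broccoli: uses 180 kcal, +858.0 mg potassium (running total 858.0 mg).
Take 1 serving of kidney beans: uses 207 kcal, +324.0 mg potassium (running total 1182.0 mg).
Take 0.823 servings of salmon: uses 172 kcal, +255.9 mg potassium (running total 1437.9 mg).
Filling greedily by potassium-per-kcal is optimal for one linear limit, giving 1437.9 mg.

1437.9 mg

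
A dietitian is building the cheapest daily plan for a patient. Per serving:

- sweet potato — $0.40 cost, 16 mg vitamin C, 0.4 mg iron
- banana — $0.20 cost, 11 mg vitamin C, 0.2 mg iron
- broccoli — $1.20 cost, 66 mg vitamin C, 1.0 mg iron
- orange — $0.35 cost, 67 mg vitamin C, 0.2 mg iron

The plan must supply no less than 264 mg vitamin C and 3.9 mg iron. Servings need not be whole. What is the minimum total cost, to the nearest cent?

Check every corner: each single food scaled to meet both minima, and each pair solved so both constraints bind.
sweet potato only: max(264/16, 3.9/0.4) = 16.5 servings → $6.60.
banana only: max(264/11, 3.9/0.2) = 24 servings → $4.80.
broccoli only: max(264/66, 3.9/1.0) = 4 servings → $4.80.
orange only: max(264/67, 3.9/0.2) = 19.5 servings → $6.83.
sweet potato + banana: intersection lies outside the first quadrant.
sweet potato + broccoli with both targets exact would need a negative amount; discard.
sweet potato + orange with both tight: 8.835 servings and 1.831 servings → $4.17.
banana + broccoli: the both-tight solution has a negative serving — not a feasible corner.
banana + orange with both tight: 18.62 servings and 0.8839 servings → $4.03.
broccoli + orange with both tight: 3.875 servings and 0.1227 servings → $4.69.
So the least-cost plan costs $4.03.

$4.03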